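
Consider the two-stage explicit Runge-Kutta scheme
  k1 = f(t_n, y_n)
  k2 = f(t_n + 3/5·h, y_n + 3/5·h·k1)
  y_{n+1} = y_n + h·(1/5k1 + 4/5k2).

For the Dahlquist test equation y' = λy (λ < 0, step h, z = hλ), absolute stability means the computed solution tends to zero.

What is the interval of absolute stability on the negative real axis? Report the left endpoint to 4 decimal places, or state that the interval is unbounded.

With y'=λy (z=hλ):
  k1=λy_n ⇒ h·k1=z·y_n;  k2=λ(1+3/5z)y_n ⇒ h·k2=z(1+3/5z)y_n
  y_{n+1}/y_n = 1 + 1/5z + 4/5z(1+3/5z) = 1 + z + 12/25z²
  so R(z) = 1 + z + 12/25z².

Need |R(x)|<1, x<0.
x=-1.15: |R|=0.4848
R=1: x+12/25x²=0 ⇒ x=−25/12=-2.0833; min R=1−1/(4·12/25)=0.4792>−1
Confirm numerically:
  x=-1.834: |R|=0.78051 <1
  x=-1.461: |R|=0.56357 <1
  x=-0.967: |R|=0.48184 <1
  x=-0.862: |R|=0.49466 <1
  x=-2.510: |R|=1.51405 >1
  x=-2.126: |R|=1.04354 >1
Interval (-2.0833, 0).

(-2.0833, 0).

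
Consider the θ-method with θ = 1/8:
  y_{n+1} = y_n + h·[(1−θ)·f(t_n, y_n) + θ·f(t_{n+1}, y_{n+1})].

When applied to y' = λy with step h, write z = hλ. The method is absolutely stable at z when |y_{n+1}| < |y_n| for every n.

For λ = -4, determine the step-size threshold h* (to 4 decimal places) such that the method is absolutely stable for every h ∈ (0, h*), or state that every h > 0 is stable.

On y'=λy, z=hλ:
  y_{n+1} = y_n + z·[7/8·y_n + 1/8·y_{n+1}] ⇒ (1 − 1/8z)y_{n+1} = (1 + 7/8z)y_n
  so R(z) = (1 + 7/8z)/(1 − 1/8z).

Need |R(x)|<1, x<0.
x=-0.84: |R|=0.2398
R=−1: 1+7/8x = −1+1/8x ⇒ -3/4x=2 ⇒ x=2/(-3/4)=-2.6667
Confirm numerically:
  x=-2.562: |R|=0.94054 <1
  x=-2.099: |R|=0.66274 <1
  x=-1.514: |R|=0.27307 <1
  x=-1.268: |R|=0.09452 <1
  x=-2.898: |R|=1.12736 >1
  x=-2.816: |R|=1.08284 >1
Stable set (-2.6667, 0).

(-2.6667,0); λ=-4 ⇒ h* = (8/3)/4 = 0.6667.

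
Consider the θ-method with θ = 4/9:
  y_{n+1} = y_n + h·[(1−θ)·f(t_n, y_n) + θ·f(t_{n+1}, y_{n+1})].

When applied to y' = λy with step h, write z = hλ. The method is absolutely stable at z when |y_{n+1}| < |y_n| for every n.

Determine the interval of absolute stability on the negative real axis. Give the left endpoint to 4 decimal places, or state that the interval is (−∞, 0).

On y'=λy, z=hλ:
  y_{n+1} = y_n + z·[5/9·y_n + 4/9·y_{n+1}] ⇒ (1 − 4/9z)y_{n+1} = (1 + 5/9z)y_n
  Hence R(z) = (1 + 5/9z)/(1 − 4/9z).

Solve |R(x)|<1 on ℝ⁻.
x=-0.49: |R|=0.5976
R=−1: 1+5/9x = −1+4/9x ⇒ -1/9x=2 ⇒ x=2/(-1/9)=-18.0000
Confirm numerically:
  x=-13.247: |R|=0.92332 <1
  x=-12.538: |R|=0.90766 <1
  x=-10.033: |R|=0.83784 <1
  x=-8.216: |R|=0.76629 <1
  x=-18.592: |R|=1.00710 >1
  x=-18.500: |R|=1.00602 >1
  x=-18.471: |R|=1.00568 >1
Stable set (-18.0000, 0).

z∈(-18.0000,0).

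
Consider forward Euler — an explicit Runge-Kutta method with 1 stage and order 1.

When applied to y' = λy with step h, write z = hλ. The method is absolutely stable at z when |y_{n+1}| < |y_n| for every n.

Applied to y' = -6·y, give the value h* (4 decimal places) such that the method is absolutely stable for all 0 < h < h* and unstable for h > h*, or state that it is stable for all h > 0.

Set f=λy, z=hλ:
  order 1, 1-stage ⇒ R(z)=1+z
  (e.g. R(-1.52)=-0.52000, |R|=0.52000)

Need |R(x)|<1, x<0.
x=-1.52: |R|=0.5200
|R(-2.3)|=1.3000 |R(-2.15)|=1.1500 |R(-1.9)|=0.9000
Bisect:
  x_lo=-2.8127 |R|=1.8127  x_hi=-0.3110 |R|=0.6890
  mid=-1.56185 |R|=0.56185 →hi
  mid=-2.18728 |R|=1.18728 →lo
  mid=-1.87457 |R|=0.87457 →hi
  mid=-2.03092 |R|=1.03092 →lo
  mid=-1.95274 |R|=0.95274 →hi
  mid=-1.99183 |R|=0.99183 →hi
  mid=-2.01138 |R|=1.01138 →lo
  ...
  [-2.00008,-1.99993] ⇒ x*=-2.0000
So |R|<1 on (-2.0000, 0).

(-2.0000,0); λ=-6 ⇒ h* = 0.3333.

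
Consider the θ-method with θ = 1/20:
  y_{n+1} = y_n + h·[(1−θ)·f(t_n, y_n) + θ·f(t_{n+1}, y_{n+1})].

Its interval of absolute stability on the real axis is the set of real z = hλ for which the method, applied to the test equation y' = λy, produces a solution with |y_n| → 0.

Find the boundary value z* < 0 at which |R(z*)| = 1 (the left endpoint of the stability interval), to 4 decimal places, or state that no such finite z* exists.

Set f=λy, z=hλ:
  y_{n+1} = y_n + z·[19/20·y_n + 1/20·y_{n+1}] ⇒ (1 − 1/20z)y_{n+1} = (1 + 19/20z)y_n
  so R(z) = (1 + 19/20z)/(1 − 1/20z).

Find x<0 with |R(x)|<1.
x=-1.23: |R|=0.1587
R=−1: 1+19/20x = −1+1/20x ⇒ -9/10x=2 ⇒ x=2/(-9/10)=-2.2222
Confirm numerically:
  x=-2.087: |R|=0.88980 <1
  x=-1.866: |R|=0.70676 <1
  x=-1.550: |R|=0.43852 <1
  x=-2.630: |R|=1.32435 >1
  x=-2.608: |R|=1.30715 >1
  x=-2.299: |R|=1.06198 >1
So |R|<1 on (-2.2222, 0).

z* = -2.2222.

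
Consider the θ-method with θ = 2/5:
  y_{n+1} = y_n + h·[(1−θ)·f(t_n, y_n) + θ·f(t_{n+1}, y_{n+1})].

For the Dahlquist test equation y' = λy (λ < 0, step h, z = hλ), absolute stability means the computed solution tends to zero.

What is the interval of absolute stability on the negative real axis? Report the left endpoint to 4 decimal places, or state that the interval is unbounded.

Set f=λy, z=hλ:
  y_{n+1} = y_n + z·[3/5·y_n + 2/5·y_{n+1}] ⇒ (1 − 2/5z)y_{n+1} = (1 + 3/5z)y_n
  R(z) = (1 + 3/5z)/(1 − 2/5z).

Need |R(x)|<1, x<0.
x=-1.13: |R|=0.2218
R=−1: 1+3/5x = −1+2/5x ⇒ -1/5x=2 ⇒ x=2/(-1/5)=-10.0000
Confirm numerically:
  x=-9.529: |R|=0.98042 <1
  x=-8.629: |R|=0.93840 <1
  x=-6.674: |R|=0.81873 <1
  x=-4.982: |R|=0.66466 <1
  x=-10.449: |R|=1.01734 >1
  x=-10.440: |R|=1.01700 >1
  x=-10.043: |R|=1.00171 >1
So |R|<1 on (-10.0000, 0).

z∈(-10.0000,0).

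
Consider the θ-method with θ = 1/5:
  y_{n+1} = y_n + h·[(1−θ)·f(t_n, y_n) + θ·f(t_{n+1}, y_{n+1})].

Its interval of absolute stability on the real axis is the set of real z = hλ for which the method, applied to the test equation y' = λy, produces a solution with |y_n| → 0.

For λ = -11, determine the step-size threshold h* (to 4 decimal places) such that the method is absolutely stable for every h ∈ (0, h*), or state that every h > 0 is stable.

(-3.3333,0); λ=-11 ⇒ h* = (10/3)/11 = 0.3030.

With y'=λy (z=hλ):
  y_{n+1} = y_n + z·[4/5·y_n + 1/5·y_{n+1}] ⇒ (1 − 1/5z)y_{n+1} = (1 + 4/5z)y_n
  Hence R(z) = (1 + 4/5z)/(1 − 1/5z).

Need |R(x)|<1, x<0.
x=-1.64: |R|=0.2349
R=−1: 1+4/5x = −1+1/5x ⇒ -3/5x=2 ⇒ x=2/(-3/5)=-3.3333
Confirm numerically:
  x=-3.231: |R|=0.96270 <1
  x=-1.978: |R|=0.41731 <1
  x=-1.601: |R|=0.21270 <1
  x=-3.911: |R|=1.19448 >1
  x=-3.502: |R|=1.05952 >1
  x=-3.442: |R|=1.03862 >1
Stable set (-3.3333, 0).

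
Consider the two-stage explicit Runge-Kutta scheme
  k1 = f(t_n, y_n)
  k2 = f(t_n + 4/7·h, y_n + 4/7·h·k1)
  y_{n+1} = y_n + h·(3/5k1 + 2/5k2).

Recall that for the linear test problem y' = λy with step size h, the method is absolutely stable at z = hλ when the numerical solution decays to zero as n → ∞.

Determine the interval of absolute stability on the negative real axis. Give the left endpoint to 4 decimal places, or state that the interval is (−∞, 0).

With y'=λy (z=hλ):
  k1=λy_n ⇒ h·k1=z·y_n;  k2=λ(1+4/7z)y_n ⇒ h·k2=z(1+4/7z)y_n
  y_{n+1}/y_n = 1 + 3/5z + 2/5z(1+4/7z) = 1 + z + 8/35z²
  R(z) = 1 + z + 8/35z².

Find x<0 with |R(x)|<1.
x=-1.31: |R|=0.0823
R=1: x+8/35x²=0 ⇒ x=−35/8=-4.3750; min R=1−1/(4·8/35)=-0.0938>−1
Confirm numerically:
  x=-3.340: |R|=0.20985 <1
  x=-2.967: |R|=0.04513 <1
  x=-1.885: |R|=0.07283 <1
  x=-1.799: |R|=0.05925 <1
  x=-4.504: |R|=1.13280 >1
  x=-4.485: |R|=1.11277 >1
Interval (-4.3750, 0).

(-4.3750, 0).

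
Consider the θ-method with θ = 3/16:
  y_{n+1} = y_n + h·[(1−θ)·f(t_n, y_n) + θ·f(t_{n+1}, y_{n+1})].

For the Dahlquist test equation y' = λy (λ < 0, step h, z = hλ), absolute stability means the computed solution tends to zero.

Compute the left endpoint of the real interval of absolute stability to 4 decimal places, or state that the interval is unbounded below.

z* = -3.2000.

With y'=λy (z=hλ):
  y_{n+1} = y_n + z·[13/16·y_n + 3/16·y_{n+1}] ⇒ (1 − 3/16z)y_{n+1} = (1 + 13/16z)y_n
  Hence R(z) = (1 + 13/16z)/(1 − 3/16z).

Solve |R(x)|<1 on ℝ⁻.
x=-1.47: |R|=0.1524
R=−1: 1+13/16x = −1+3/16x ⇒ -5/8x=2 ⇒ x=2/(-5/8)=-3.2000
Confirm numerically:
  x=-2.911: |R|=0.88315 <1
  x=-1.781: |R|=0.33515 <1
  x=-1.776: |R|=0.33233 <1
  x=-1.344: |R|=0.07348 <1
  x=-3.623: |R|=1.15743 >1
  x=-3.485: |R|=1.10773 >1
So |R|<1 on (-3.2000, 0).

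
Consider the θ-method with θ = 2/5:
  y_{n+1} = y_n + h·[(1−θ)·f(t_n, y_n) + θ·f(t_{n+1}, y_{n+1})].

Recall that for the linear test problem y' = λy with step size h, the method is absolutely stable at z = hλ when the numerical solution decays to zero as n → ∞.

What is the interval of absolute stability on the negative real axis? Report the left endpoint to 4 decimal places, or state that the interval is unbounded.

On y'=λy, z=hλ:
  y_{n+1} = y_n + z·[3/5·y_n + 2/5·y_{n+1}] ⇒ (1 − 2/5z)y_{n+1} = (1 + 3/5z)y_n
  Hence R(z) = (1 + 3/5z)/(1 − 2/5z).

Solve |R(x)|<1 on ℝ⁻.
x=-0.67: |R|=0.4716
R=−1: 1+3/5x = −1+2/5x ⇒ -1/5x=2 ⇒ x=2/(-1/5)=-10.0000
Confirm numerically:
  x=-9.555: |R|=0.98154 <1
  x=-7.840: |R|=0.89555 <1
  x=-6.416: |R|=0.79901 <1
  x=-4.719: |R|=0.63423 <1
  x=-10.590: |R|=1.02254 >1
  x=-10.522: |R|=1.02004 >1
  x=-10.081: |R|=1.00322 >1
Interval (-10.0000, 0).

z∈(-10.0000,0).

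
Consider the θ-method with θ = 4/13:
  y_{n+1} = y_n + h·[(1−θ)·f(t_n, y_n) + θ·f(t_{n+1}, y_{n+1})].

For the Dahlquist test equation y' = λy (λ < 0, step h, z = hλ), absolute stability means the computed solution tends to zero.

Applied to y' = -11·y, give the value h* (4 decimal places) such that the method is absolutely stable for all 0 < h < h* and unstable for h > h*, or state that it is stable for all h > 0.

(-5.2000,0); λ=-11 ⇒ h* = (26/5)/11 = 0.4727.

With y'=λy (z=hλ):
  y_{n+1} = y_n + z·[9/13·y_n + 4/13·y_{n+1}] ⇒ (1 − 4/13z)y_{n+1} = (1 + 9/13z)y_n
  Hence R(z) = (1 + 9/13z)/(1 − 4/13z).

Need |R(x)|<1, x<0.
x=-0.37: |R|=0.6678
R=−1: 1+9/13x = −1+4/13x ⇒ -5/13x=2 ⇒ x=2/(-5/13)=-5.2000
Confirm numerically:
  x=-4.637: |R|=0.91077 <1
  x=-3.902: |R|=0.77314 <1
  x=-3.230: |R|=0.61998 <1
  x=-5.617: |R|=1.05879 >1
  x=-5.567: |R|=1.05203 >1
Stable set (-5.2000, 0).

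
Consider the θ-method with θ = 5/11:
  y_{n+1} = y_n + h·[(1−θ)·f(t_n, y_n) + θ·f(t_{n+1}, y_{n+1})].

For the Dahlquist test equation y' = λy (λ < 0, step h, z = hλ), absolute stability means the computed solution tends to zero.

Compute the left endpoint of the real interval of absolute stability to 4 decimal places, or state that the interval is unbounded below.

Test eqn y'=λy, z=hλ:
  y_{n+1} = y_n + z·[6/11·y_n + 5/11·y_{n+1}] ⇒ (1 − 5/11z)y_{n+1} = (1 + 6/11z)y_n
  ⇒ R(z) = (1 + 6/11z)/(1 − 5/11z).

Find x<0 with |R(x)|<1.
x=-1.23: |R|=0.2111
R=−1: 1+6/11x = −1+5/11x ⇒ -1/11x=2 ⇒ x=2/(-1/11)=-22.0000
Confirm numerically:
  x=-20.771: |R|=0.98930 <1
  x=-20.514: |R|=0.98692 <1
  x=-13.410: |R|=0.88994 <1
  x=-22.446: |R|=1.00362 >1
  x=-22.157: |R|=1.00129 >1
So |R|<1 on (-22.0000, 0).

z* = -22.0000.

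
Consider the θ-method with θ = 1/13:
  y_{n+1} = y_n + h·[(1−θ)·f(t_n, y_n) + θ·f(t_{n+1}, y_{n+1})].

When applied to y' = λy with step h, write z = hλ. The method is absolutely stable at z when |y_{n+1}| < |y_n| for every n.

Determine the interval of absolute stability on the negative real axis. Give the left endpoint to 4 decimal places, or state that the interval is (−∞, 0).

Set f=λy, z=hλ:
  y_{n+1} = y_n + z·[12/13·y_n + 1/13·y_{n+1}] ⇒ (1 − 1/13z)y_{n+1} = (1 + 12/13z)y_n
  R(z) = (1 + 12/13z)/(1 − 1/13z).

Solve |R(x)|<1 on ℝ⁻.
x=-1.17: |R|=0.0734
R=−1: 1+12/13x = −1+1/13x ⇒ -11/13x=2 ⇒ x=2/(-11/13)=-2.3636
Confirm numerically:
  x=-2.234: |R|=0.90639 <1
  x=-1.535: |R|=0.37289 <1
  x=-1.295: |R|=0.17768 <1
  x=-2.853: |R|=1.33956 >1
  x=-2.543: |R|=1.12694 >1
  x=-2.395: |R|=1.02241 >1
Interval (-2.3636, 0).

z∈(-2.3636,0).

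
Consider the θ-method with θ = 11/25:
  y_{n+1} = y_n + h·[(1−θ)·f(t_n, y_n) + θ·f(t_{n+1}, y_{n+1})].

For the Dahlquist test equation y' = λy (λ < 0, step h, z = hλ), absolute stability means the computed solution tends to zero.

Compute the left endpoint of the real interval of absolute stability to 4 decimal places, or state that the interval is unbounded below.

z* = -16.6667.

Test eqn y'=λy, z=hλ:
  y_{n+1} = y_n + z·[14/25·y_n + 11/25·y_{n+1}] ⇒ (1 − 11/25z)y_{n+1} = (1 + 14/25z)y_n
  R(z) = (1 + 14/25z)/(1 − 11/25z).

Solve |R(x)|<1 on ℝ⁻.
x=-0.61: |R|=0.5191
R=−1: 1+14/25x = −1+11/25x ⇒ -3/25x=2 ⇒ x=2/(-3/25)=-16.6667
Confirm numerically:
  x=-15.117: |R|=0.97570 <1
  x=-10.209: |R|=0.85890 <1
  x=-9.789: |R|=0.84449 <1
  x=-6.890: |R|=0.70900 <1
  x=-17.227: |R|=1.00784 >1
  x=-17.108: |R|=1.00621 >1
  x=-16.703: |R|=1.00052 >1
So |R|<1 on (-16.6667, 0).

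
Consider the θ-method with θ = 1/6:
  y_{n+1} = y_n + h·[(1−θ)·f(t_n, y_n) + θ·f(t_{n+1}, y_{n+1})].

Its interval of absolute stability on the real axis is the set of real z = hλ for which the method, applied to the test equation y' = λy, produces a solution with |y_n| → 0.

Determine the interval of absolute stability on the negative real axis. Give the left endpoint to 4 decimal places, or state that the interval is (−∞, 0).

(-3.0000, 0).

Test eqn y'=λy, z=hλ:
  y_{n+1} = y_n + z·[5/6·y_n + 1/6·y_{n+1}] ⇒ (1 − 1/6z)y_{n+1} = (1 + 5/6z)y_n
  R(z) = (1 + 5/6z)/(1 − 1/6z).

Solve |R(x)|<1 on ℝ⁻.
x=-0.48: |R|=0.5556
R=−1: 1+5/6x = −1+1/6x ⇒ -2/3x=2 ⇒ x=2/(-2/3)=-3.0000
Confirm numerically:
  x=-2.181: |R|=0.59956 <1
  x=-1.616: |R|=0.27311 <1
  x=-1.305: |R|=0.07187 <1
  x=-3.549: |R|=1.22997 >1
  x=-3.472: |R|=1.19932 >1
  x=-3.391: |R|=1.16654 >1
Stable set (-3.0000, 0).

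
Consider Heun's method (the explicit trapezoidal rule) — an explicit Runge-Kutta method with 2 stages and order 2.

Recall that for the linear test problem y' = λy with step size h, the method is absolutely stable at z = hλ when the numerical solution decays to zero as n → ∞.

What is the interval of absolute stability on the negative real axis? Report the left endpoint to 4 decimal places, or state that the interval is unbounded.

On y'=λy, z=hλ:
  order 2, 2-stage ⇒ R(z)=1+z+z^2/2
  (e.g. R(-0.42)=0.66820, |R|=0.66820)

Find x<0 with |R(x)|<1.
x=-0.42: |R|=0.6682
|R(-0.92)|=0.5032 |R(-0.91)|=0.5041 |R(-0.61)|=0.5760
Bisect:
  x_lo=-2.6563 |R|=1.8717  x_hi=-0.2896 |R|=0.7523
  mid=-1.47296 |R|=0.61185 →hi
  mid=-2.06463 |R|=1.06672 →lo
  mid=-1.76880 |R|=0.79552 →hi
  mid=-1.91671 |R|=0.92018 →hi
  mid=-1.99067 |R|=0.99071 →hi
  mid=-2.02765 |R|=1.02803 →lo
  mid=-2.00916 |R|=1.00920 →lo
  mid=-1.99992 |R|=0.99992 →hi
  mid=-2.00454 |R|=1.00455 →lo
  mid=-2.00223 |R|=1.00223 →lo
  ...
  [-2.00006,-1.99992] ⇒ x*=-2.0000
So |R|<1 on (-2.0000, 0).

z∈(-2.0000,0).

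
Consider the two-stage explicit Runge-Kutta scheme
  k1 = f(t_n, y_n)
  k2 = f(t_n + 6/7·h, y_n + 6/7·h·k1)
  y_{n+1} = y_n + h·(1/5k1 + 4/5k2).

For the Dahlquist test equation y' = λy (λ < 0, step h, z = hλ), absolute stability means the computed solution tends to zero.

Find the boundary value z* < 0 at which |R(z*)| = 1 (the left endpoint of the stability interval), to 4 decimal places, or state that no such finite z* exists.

Set f=λy, z=hλ:
  k1=λy_n ⇒ h·k1=z·y_n;  k2=λ(1+6/7z)y_n ⇒ h·k2=z(1+6/7z)y_n
  y_{n+1}/y_n = 1 + 1/5z + 4/5z(1+6/7z) = 1 + z + 24/35z²
  so R(z) = 1 + z + 24/35z².

Find x<0 with |R(x)|<1.
x=-1.49: |R|=1.0324
R=1: x+24/35x²=0 ⇒ x=−35/24=-1.4583; min R=1−1/(4·24/35)=0.6354>−1
Confirm numerically:
  x=-1.304: |R|=0.86200 <1
  x=-1.302: |R|=0.86043 <1
  x=-1.195: |R|=0.78422 <1
  x=-1.130: |R|=0.74559 <1
  x=-2.036: |R|=1.80649 >1
  x=-1.863: |R|=1.51696 >1
  x=-1.734: |R|=1.32778 >1
So |R|<1 on (-1.4583, 0).

z* = -1.4583.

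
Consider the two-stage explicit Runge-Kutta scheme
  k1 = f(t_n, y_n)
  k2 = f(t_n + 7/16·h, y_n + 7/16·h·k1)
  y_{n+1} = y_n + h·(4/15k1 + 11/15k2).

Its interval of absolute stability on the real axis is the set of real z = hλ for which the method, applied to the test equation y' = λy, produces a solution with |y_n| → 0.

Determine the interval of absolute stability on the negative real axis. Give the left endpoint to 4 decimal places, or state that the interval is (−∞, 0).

z∈(-3.1169,0).

Set f=λy, z=hλ:
  k1=λy_n ⇒ h·k1=z·y_n;  k2=λ(1+7/16z)y_n ⇒ h·k2=z(1+7/16z)y_n
  y_{n+1}/y_n = 1 + 4/15z + 11/15z(1+7/16z) = 1 + z + 77/240z²
  Hence R(z) = 1 + z + 77/240z².

Find x<0 with |R(x)|<1.
x=-1.15: |R|=0.2743
R=1: x+77/240x²=0 ⇒ x=−240/77=-3.1169; min R=1−1/(4·77/240)=0.2208>−1
Confirm numerically:
  x=-2.418: |R|=0.45782 <1
  x=-2.233: |R|=0.36677 <1
  x=-2.080: |R|=0.30805 <1
  x=-1.782: |R|=0.23681 <1
  x=-3.683: |R|=1.66894 >1
  x=-3.257: |R|=1.14642 >1
  x=-3.247: |R|=1.13555 >1
So |R|<1 on (-3.1169, 0).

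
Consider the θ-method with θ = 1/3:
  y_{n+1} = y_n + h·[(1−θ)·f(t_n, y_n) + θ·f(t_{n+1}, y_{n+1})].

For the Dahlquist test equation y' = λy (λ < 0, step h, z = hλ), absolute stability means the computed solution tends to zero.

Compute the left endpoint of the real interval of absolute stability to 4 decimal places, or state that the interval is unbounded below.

left endpoint -6.0000.

With y'=λy (z=hλ):
  y_{n+1} = y_n + z·[2/3·y_n + 1/3·y_{n+1}] ⇒ (1 − 1/3z)y_{n+1} = (1 + 2/3z)y_n
  Hence R(z) = (1 + 2/3z)/(1 − 1/3z).

Boundary: |R(x)|=1, x<0.
x=-1.04: |R|=0.2277
R=−1: 1+2/3x = −1+1/3x ⇒ -1/3x=2 ⇒ x=2/(-1/3)=-6.0000
Confirm numerically:
  x=-5.103: |R|=0.88930 <1
  x=-4.953: |R|=0.86835 <1
  x=-3.265: |R|=0.56345 <1
  x=-3.007: |R|=0.50175 <1
  x=-6.442: |R|=1.04681 >1
  x=-6.348: |R|=1.03723 >1
  x=-6.233: |R|=1.02524 >1
So |R|<1 on (-6.0000, 0).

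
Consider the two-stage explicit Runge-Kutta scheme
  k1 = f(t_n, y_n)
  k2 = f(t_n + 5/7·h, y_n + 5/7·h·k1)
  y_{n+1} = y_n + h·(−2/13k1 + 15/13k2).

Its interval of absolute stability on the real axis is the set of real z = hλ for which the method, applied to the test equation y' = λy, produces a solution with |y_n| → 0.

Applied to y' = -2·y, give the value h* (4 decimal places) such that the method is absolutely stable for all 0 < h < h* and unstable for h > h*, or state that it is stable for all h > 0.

Set f=λy, z=hλ:
  k1=λy_n ⇒ h·k1=z·y_n;  k2=λ(1+5/7z)y_n ⇒ h·k2=z(1+5/7z)y_n
  y_{n+1}/y_n = 1 − 2/13z + 15/13z(1+5/7z) = 1 + z + 75/91z²
  Hence R(z) = 1 + z + 75/91z².

Find x<0 with |R(x)|<1.
x=-1.38: |R|=1.1896
R=1: x+75/91x²=0 ⇒ x=−91/75=-1.2133; min R=1−1/(4·75/91)=0.6967>−1
Confirm numerically:
  x=-0.830: |R|=0.73777 <1
  x=-0.638: |R|=0.69748 <1
  x=-0.536: |R|=0.70078 <1
  x=-1.658: |R|=1.60763 >1
  x=-1.246: |R|=1.03355 >1
So |R|<1 on (-1.2133, 0).

(-1.2133,0); λ=-2 ⇒ h* = (91/75)/2 = 0.6067.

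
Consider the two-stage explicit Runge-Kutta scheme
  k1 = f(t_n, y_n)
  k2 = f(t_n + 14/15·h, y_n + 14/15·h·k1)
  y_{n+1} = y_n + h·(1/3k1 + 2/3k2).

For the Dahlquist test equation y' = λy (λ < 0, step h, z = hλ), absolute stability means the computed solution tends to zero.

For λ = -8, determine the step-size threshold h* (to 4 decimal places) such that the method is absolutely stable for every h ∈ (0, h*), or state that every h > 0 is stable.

On y'=λy, z=hλ:
  k1=λy_n ⇒ h·k1=z·y_n;  k2=λ(1+14/15z)y_n ⇒ h·k2=z(1+14/15z)y_n
  y_{n+1}/y_n = 1 + 1/3z + 2/3z(1+14/15z) = 1 + z + 28/45z²
  R(z) = 1 + z + 28/45z².

Boundary: |R(x)|=1, x<0.
x=-1.21: |R|=0.7010
R=1: x+28/45x²=0 ⇒ x=−45/28=-1.6071; min R=1−1/(4·28/45)=0.5982>−1
Confirm numerically:
  x=-1.380: |R|=0.80496 <1
  x=-1.268: |R|=0.73242 <1
  x=-1.100: |R|=0.65289 <1
  x=-0.707: |R|=0.60402 <1
  x=-2.039: |R|=1.54790 >1
  x=-1.910: |R|=1.35993 >1
  x=-1.668: |R|=1.06316 >1
Interval (-1.6071, 0).

(-1.6071,0); λ=-8 ⇒ h* = (45/28)/8 = 0.2009.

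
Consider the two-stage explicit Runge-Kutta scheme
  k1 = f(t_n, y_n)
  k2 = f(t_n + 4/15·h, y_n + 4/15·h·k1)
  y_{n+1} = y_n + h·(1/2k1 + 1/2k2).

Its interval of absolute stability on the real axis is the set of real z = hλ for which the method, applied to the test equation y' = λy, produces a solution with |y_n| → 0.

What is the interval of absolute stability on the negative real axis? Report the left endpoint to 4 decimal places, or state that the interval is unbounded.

(-7.5000, 0).

On y'=λy, z=hλ:
  k1=λy_n ⇒ h·k1=z·y_n;  k2=λ(1+4/15z)y_n ⇒ h·k2=z(1+4/15z)y_n
  y_{n+1}/y_n = 1 + 1/2z + 1/2z(1+4/15z) = 1 + z + 2/15z²
  ⇒ R(z) = 1 + z + 2/15z².

Boundary: |R(x)|=1, x<0.
x=-0.48: |R|=0.5507
R=1: x+2/15x²=0 ⇒ x=−15/2=-7.5000; min R=1−1/(4·2/15)=-0.8750>−1
Confirm numerically:
  x=-7.115: |R|=0.63476 <1
  x=-5.812: |R|=0.30809 <1
  x=-3.729: |R|=0.87494 <1
  x=-8.048: |R|=1.58804 >1
  x=-8.025: |R|=1.56175 >1
  x=-7.594: |R|=1.09518 >1
Stable set (-7.5000, 0).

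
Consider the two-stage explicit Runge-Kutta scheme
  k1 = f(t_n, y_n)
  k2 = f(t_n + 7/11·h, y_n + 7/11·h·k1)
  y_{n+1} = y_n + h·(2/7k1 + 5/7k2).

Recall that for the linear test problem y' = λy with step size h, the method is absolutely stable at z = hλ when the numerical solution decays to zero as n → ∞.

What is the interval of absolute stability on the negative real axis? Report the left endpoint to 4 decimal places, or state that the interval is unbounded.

(-2.2000, 0).

On y'=λy, z=hλ:
  k1=λy_n ⇒ h·k1=z·y_n;  k2=λ(1+7/11z)y_n ⇒ h·k2=z(1+7/11z)y_n
  y_{n+1}/y_n = 1 + 2/7z + 5/7z(1+7/11z) = 1 + z + 5/11z²
  R(z) = 1 + z + 5/11z².

Need |R(x)|<1, x<0.
x=-0.98: |R|=0.4565
R=1: x+5/11x²=0 ⇒ x=−11/5=-2.2000; min R=1−1/(4·5/11)=0.4500>−1
Confirm numerically:
  x=-2.001: |R|=0.81900 <1
  x=-1.739: |R|=0.63560 <1
  x=-1.357: |R|=0.48002 <1
  x=-2.710: |R|=1.62823 >1
  x=-2.398: |R|=1.21582 >1
  x=-2.384: |R|=1.19939 >1
So |R|<1 on (-2.2000, 0).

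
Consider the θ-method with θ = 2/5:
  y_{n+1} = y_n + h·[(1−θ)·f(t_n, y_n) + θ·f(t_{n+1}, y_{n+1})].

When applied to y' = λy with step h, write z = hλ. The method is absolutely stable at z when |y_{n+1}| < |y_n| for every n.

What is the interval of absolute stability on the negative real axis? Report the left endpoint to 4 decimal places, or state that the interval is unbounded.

Test eqn y'=λy, z=hλ:
  y_{n+1} = y_n + z·[3/5·y_n + 2/5·y_{n+1}] ⇒ (1 − 2/5z)y_{n+1} = (1 + 3/5z)y_n
  Hence R(z) = (1 + 3/5z)/(1 − 2/5z).

Solve |R(x)|<1 on ℝ⁻.
x=-1.18: |R|=0.1984
R=−1: 1+3/5x = −1+2/5x ⇒ -1/5x=2 ⇒ x=2/(-1/5)=-10.0000
Confirm numerically:
  x=-7.481: |R|=0.87381 <1
  x=-7.459: |R|=0.87243 <1
  x=-6.457: |R|=0.80222 <1
  x=-10.381: |R|=1.01479 >1
  x=-10.223: |R|=1.00876 >1
Stable set (-10.0000, 0).

z∈(-10.0000,0).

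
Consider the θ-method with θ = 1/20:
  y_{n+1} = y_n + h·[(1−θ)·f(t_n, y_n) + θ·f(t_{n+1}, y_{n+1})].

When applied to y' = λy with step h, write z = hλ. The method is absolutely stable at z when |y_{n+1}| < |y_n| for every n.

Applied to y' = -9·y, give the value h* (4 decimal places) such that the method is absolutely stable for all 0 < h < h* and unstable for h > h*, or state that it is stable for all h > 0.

With y'=λy (z=hλ):
  y_{n+1} = y_n + z·[19/20·y_n + 1/20·y_{n+1}] ⇒ (1 − 1/20z)y_{n+1} = (1 + 19/20z)y_n
  ⇒ R(z) = (1 + 19/20z)/(1 − 1/20z).

Solve |R(x)|<1 on ℝ⁻.
x=-0.64: |R|=0.3798
R=−1: 1+19/20x = −1+1/20x ⇒ -9/10x=2 ⇒ x=2/(-9/10)=-2.2222
Confirm numerically:
  x=-2.138: |R|=0.93152 <1
  x=-1.267: |R|=0.19152 <1
  x=-0.911: |R|=0.12869 <1
  x=-2.733: |R|=1.40443 >1
  x=-2.561: |R|=1.27029 >1
  x=-2.465: |R|=1.19452 >1
Stable set (-2.2222, 0).

(-2.2222,0); λ=-9 ⇒ h* = (20/9)/9 = 0.2469.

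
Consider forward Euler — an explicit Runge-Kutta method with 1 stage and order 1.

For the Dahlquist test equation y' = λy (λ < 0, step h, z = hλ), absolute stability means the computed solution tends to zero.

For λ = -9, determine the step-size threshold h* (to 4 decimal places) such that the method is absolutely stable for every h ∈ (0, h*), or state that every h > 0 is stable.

On y'=λy, z=hλ:
  order 1, 1-stage ⇒ R(z)=1+z
  (e.g. R(-0.42)=0.58000, |R|=0.58000)

Solve |R(x)|<1 on ℝ⁻.
x=-0.42: |R|=0.5800
|R(-1.89)|=0.8900 |R(-1.37)|=0.3700 |R(-1.18)|=0.1800
Bisect:
  x_lo=-2.7632 |R|=1.7632  x_hi=-0.3428 |R|=0.6572
  mid=-1.55303 |R|=0.55303 →hi
  mid=-2.15812 |R|=1.15812 →lo
  mid=-1.85557 |R|=0.85557 →hi
  mid=-2.00685 |R|=1.00685 →lo
  mid=-1.93121 |R|=0.93121 →hi
  mid=-1.96903 |R|=0.96903 →hi
  mid=-1.98794 |R|=0.98794 →hi
  mid=-1.99739 |R|=0.99739 →hi
  mid=-2.00212 |R|=1.00212 →lo
  mid=-1.99975 |R|=0.99975 →hi
  ...
  [-2.00005,-1.99990] ⇒ x*=-2.0000
So |R|<1 on (-2.0000, 0).

(-2.0000,0); λ=-9 ⇒ h* = 0.2222.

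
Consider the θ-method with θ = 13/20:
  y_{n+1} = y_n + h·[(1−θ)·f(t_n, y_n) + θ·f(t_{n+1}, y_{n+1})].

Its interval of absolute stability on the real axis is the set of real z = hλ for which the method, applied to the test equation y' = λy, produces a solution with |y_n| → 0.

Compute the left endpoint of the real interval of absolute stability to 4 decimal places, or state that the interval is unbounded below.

Set f=λy, z=hλ:
  y_{n+1} = y_n + z·[7/20·y_n + 13/20·y_{n+1}] ⇒ (1 − 13/20z)y_{n+1} = (1 + 7/20z)y_n
  R(z) = (1 + 7/20z)/(1 − 13/20z).

Solve |R(x)|<1 on ℝ⁻.
x=-0.85: |R|=0.4525
x=-2: |R|=0.1304
x=-10: |R|=0.3333
x=-100: |R|=0.5152
θ=13/20≥1/2 ⇒ |1+7/20x|<|1−13/20x| ∀x<0 ⇒ interval (−∞,0).

interval (−∞, 0).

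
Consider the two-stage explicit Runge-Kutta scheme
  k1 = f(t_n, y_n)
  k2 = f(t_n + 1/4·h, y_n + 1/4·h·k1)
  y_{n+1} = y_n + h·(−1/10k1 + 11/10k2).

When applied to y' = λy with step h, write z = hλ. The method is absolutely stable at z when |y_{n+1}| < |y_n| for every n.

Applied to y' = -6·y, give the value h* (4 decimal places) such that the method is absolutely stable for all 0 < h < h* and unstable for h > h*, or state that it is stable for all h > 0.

Test eqn y'=λy, z=hλ:
  k1=λy_n ⇒ h·k1=z·y_n;  k2=λ(1+1/4z)y_n ⇒ h·k2=z(1+1/4z)y_n
  y_{n+1}/y_n = 1 − 1/10z + 11/10z(1+1/4z) = 1 + z + 11/40z²
  so R(z) = 1 + z + 11/40z².

Solve |R(x)|<1 on ℝ⁻.
x=-0.72: |R|=0.4226
R=1: x+11/40x²=0 ⇒ x=−40/11=-3.6364; min R=1−1/(4·11/40)=0.0909>−1
Confirm numerically:
  x=-2.640: |R|=0.27664 <1
  x=-2.075: |R|=0.10905 <1
  x=-1.985: |R|=0.09856 <1
  x=-4.144: |R|=1.57850 >1
  x=-4.051: |R|=1.46192 >1
Interval (-3.6364, 0).

(-3.6364,0); λ=-6 ⇒ h* = (40/11)/6 = 0.6061.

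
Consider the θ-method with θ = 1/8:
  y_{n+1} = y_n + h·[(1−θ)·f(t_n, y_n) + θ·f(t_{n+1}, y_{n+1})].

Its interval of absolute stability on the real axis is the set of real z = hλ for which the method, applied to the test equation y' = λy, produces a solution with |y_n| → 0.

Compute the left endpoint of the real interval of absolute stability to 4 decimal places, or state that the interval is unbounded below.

On y'=λy, z=hλ:
  y_{n+1} = y_n + z·[7/8·y_n + 1/8·y_{n+1}] ⇒ (1 − 1/8z)y_{n+1} = (1 + 7/8z)y_n
  so R(z) = (1 + 7/8z)/(1 − 1/8z).

Find x<0 with |R(x)|<1.
x=-1.58: |R|=0.3194
R=−1: 1+7/8x = −1+1/8x ⇒ -3/4x=2 ⇒ x=2/(-3/4)=-2.6667
Confirm numerically:
  x=-1.797: |R|=0.46739 <1
  x=-1.744: |R|=0.43186 <1
  x=-1.654: |R|=0.37062 <1
  x=-3.008: |R|=1.18605 >1
  x=-2.936: |R|=1.14777 >1
Stable set (-2.6667, 0).

z* = -2.6667.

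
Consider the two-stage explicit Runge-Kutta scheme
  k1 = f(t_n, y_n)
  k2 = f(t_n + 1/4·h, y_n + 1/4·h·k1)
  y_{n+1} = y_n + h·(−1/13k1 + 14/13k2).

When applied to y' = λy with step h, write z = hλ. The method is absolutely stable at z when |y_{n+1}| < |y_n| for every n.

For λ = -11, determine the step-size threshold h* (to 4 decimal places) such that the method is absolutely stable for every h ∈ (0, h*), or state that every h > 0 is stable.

(-3.7143,0); λ=-11 ⇒ h* = (26/7)/11 = 0.3377.

Test eqn y'=λy, z=hλ:
  k1=λy_n ⇒ h·k1=z·y_n;  k2=λ(1+1/4z)y_n ⇒ h·k2=z(1+1/4z)y_n
  y_{n+1}/y_n = 1 − 1/13z + 14/13z(1+1/4z) = 1 + z + 7/26z²
  so R(z) = 1 + z + 7/26z².

Need |R(x)|<1, x<0.
x=-0.96: |R|=0.2881
R=1: x+7/26x²=0 ⇒ x=−26/7=-3.7143; min R=1−1/(4·7/26)=0.0714>−1
Confirm numerically:
  x=-2.573: |R|=0.20940 <1
  x=-1.798: |R|=0.07237 <1
  x=-1.555: |R|=0.09601 <1
  x=-4.250: |R|=1.61298 >1
  x=-4.140: |R|=1.47451 >1
  x=-4.021: |R|=1.33204 >1
Stable set (-3.7143, 0).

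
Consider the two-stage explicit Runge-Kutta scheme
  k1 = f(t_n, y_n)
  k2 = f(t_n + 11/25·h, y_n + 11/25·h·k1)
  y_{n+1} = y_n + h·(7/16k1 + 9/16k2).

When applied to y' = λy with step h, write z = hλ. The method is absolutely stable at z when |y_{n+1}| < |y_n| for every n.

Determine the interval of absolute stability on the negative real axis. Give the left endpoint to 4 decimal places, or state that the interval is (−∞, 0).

With y'=λy (z=hλ):
  k1=λy_n ⇒ h·k1=z·y_n;  k2=λ(1+11/25z)y_n ⇒ h·k2=z(1+11/25z)y_n
  y_{n+1}/y_n = 1 + 7/16z + 9/16z(1+11/25z) = 1 + z + 99/400z²
  R(z) = 1 + z + 99/400z².

Boundary: |R(x)|=1, x<0.
x=-1.51: |R|=0.0543
R=1: x+99/400x²=0 ⇒ x=−400/99=-4.0404; min R=1−1/(4·99/400)=-0.0101>−1
Confirm numerically:
  x=-3.545: |R|=0.56534 <1
  x=-3.334: |R|=0.41710 <1
  x=-2.155: |R|=0.00560 <1
  x=-4.275: |R|=1.24822 >1
  x=-4.192: |R|=1.15728 >1
Interval (-4.0404, 0).

z∈(-4.0404,0).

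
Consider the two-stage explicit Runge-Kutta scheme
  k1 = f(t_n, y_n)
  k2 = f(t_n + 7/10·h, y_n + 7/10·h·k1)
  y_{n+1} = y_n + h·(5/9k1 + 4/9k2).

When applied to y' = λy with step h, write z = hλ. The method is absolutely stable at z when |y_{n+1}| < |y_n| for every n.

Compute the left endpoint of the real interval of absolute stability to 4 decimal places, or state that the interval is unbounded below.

Set f=λy, z=hλ:
  k1=λy_n ⇒ h·k1=z·y_n;  k2=λ(1+7/10z)y_n ⇒ h·k2=z(1+7/10z)y_n
  y_{n+1}/y_n = 1 + 5/9z + 4/9z(1+7/10z) = 1 + z + 14/45z²
  so R(z) = 1 + z + 14/45z².

Boundary: |R(x)|=1, x<0.
x=-0.36: |R|=0.6803
R=1: x+14/45x²=0 ⇒ x=−45/14=-3.2143; min R=1−1/(4·14/45)=0.1964>−1
Confirm numerically:
  x=-2.819: |R|=0.65333 <1
  x=-2.214: |R|=0.31100 <1
  x=-1.841: |R|=0.21344 <1
  x=-1.751: |R|=0.20287 <1
  x=-3.638: |R|=1.47957 >1
  x=-3.446: |R|=1.24842 >1
Stable set (-3.2143, 0).

z* = -3.2143.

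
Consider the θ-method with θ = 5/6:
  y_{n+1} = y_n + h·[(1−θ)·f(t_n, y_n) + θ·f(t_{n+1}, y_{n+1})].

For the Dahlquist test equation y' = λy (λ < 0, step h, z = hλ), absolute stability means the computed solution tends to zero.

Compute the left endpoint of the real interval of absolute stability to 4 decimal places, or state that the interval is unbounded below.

With y'=λy (z=hλ):
  y_{n+1} = y_n + z·[1/6·y_n + 5/6·y_{n+1}] ⇒ (1 − 5/6z)y_{n+1} = (1 + 1/6z)y_n
  Hence R(z) = (1 + 1/6z)/(1 − 5/6z).

Boundary: |R(x)|=1, x<0.
x=-1.7: |R|=0.2966
x=-2: |R|=0.2500
x=-10: |R|=0.0714
x=-100: |R|=0.1858
θ=5/6≥1/2 ⇒ |1+1/6x|<|1−5/6x| ∀x<0 ⇒ stable on all of ℝ⁻.

interval (−∞, 0).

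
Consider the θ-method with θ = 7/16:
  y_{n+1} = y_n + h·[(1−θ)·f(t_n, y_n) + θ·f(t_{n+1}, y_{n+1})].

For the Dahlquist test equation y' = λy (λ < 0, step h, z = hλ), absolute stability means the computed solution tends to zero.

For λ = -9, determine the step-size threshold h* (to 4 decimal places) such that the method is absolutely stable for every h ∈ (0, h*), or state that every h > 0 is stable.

Set f=λy, z=hλ:
  y_{n+1} = y_n + z·[9/16·y_n + 7/16·y_{n+1}] ⇒ (1 − 7/16z)y_{n+1} = (1 + 9/16z)y_n
  Hence R(z) = (1 + 9/16z)/(1 − 7/16z).

Need |R(x)|<1, x<0.
x=-1.23: |R|=0.2003
R=−1: 1+9/16x = −1+7/16x ⇒ -1/8x=2 ⇒ x=2/(-1/8)=-16.0000
Confirm numerically:
  x=-14.421: |R|=0.97300 <1
  x=-11.551: |R|=0.90813 <1
  x=-9.607: |R|=0.84641 <1
  x=-7.225: |R|=0.73639 <1
  x=-16.477: |R|=1.00726 >1
  x=-16.435: |R|=1.00664 >1
So |R|<1 on (-16.0000, 0).

(-16.0000,0); λ=-9 ⇒ h* = (16)/9 = 1.7778.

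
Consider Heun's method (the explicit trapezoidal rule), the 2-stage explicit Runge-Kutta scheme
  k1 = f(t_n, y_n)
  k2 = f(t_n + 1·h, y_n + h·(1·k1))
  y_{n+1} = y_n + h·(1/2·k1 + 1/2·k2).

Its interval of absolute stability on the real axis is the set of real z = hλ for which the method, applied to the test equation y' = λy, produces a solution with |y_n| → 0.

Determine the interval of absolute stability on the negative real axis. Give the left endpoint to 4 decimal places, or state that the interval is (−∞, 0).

(-2.0000, 0).

Test eqn y'=λy, z=hλ:
  order 2, 2-stage ⇒ R(z)=1+z+z^2/2
  (e.g. R(-1.18)=0.51620, |R|=0.51620)

Need |R(x)|<1, x<0.
x=-1.18: |R|=0.5162
|R(-2.22)|=1.2442 |R(-1.66)|=0.7178 |R(-0.74)|=0.5338
Bisect:
  x_lo=-2.8897 |R|=2.2856  x_hi=-0.3768 |R|=0.6942
  mid=-1.63327 |R|=0.70052 →hi
  mid=-2.26151 |R|=1.29570 →lo
  mid=-1.94739 |R|=0.94877 →hi
  mid=-2.10445 |R|=1.10991 →lo
  mid=-2.02592 |R|=1.02626 →lo
  mid=-1.98666 |R|=0.98674 →hi
  mid=-2.00629 |R|=1.00631 →lo
  mid=-1.99647 |R|=0.99648 →hi
  mid=-2.00138 |R|=1.00138 →lo
  mid=-1.99893 |R|=0.99893 →hi
  ...
  [-2.00015,-2.00000] ⇒ x*=-2.0000
So |R|<1 on (-2.0000, 0).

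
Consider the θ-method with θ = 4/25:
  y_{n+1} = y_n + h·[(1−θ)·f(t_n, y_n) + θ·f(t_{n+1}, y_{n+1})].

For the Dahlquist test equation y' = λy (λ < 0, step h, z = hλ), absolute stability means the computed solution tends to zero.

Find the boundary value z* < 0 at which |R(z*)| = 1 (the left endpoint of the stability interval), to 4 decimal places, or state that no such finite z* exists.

left endpoint -2.9412.

With y'=λy (z=hλ):
  y_{n+1} = y_n + z·[21/25·y_n + 4/25·y_{n+1}] ⇒ (1 − 4/25z)y_{n+1} = (1 + 21/25z)y_n
  so R(z) = (1 + 21/25z)/(1 − 4/25z).

Boundary: |R(x)|=1, x<0.
x=-1.09: |R|=0.0719
R=−1: 1+21/25x = −1+4/25x ⇒ -17/25x=2 ⇒ x=2/(-17/25)=-2.9412
Confirm numerically:
  x=-2.361: |R|=0.71365 <1
  x=-1.447: |R|=0.17497 <1
  x=-1.310: |R|=0.08300 <1
  x=-3.531: |R|=1.25629 >1
  x=-3.448: |R|=1.22211 >1
  x=-3.329: |R|=1.17207 >1
So |R|<1 on (-2.9412, 0).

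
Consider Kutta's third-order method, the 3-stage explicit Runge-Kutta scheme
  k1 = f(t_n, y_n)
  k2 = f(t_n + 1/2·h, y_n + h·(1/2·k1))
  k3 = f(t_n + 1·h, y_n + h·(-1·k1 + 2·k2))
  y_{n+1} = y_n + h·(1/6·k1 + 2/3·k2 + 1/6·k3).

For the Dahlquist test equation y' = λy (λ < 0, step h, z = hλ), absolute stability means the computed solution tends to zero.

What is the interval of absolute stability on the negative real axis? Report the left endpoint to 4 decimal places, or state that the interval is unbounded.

On y'=λy, z=hλ:
  order 3, 3-stage ⇒ R(z)=1+z+z^2/2+z^3/6
  (e.g. R(-1.46)=0.08711, |R|=0.08711)

Boundary: |R(x)|=1, x<0.
x=-1.46: |R|=0.0871
|R(-2.53)|=1.0286 |R(-1.48)|=0.0749 |R(-0.88)|=0.3936
Bisect:
  x_lo=-2.9511 |R|=1.8801  x_hi=-0.3807 |R|=0.6825
  mid=-1.66593 |R|=0.04885 →hi
  mid=-2.30852 |R|=0.69434 →hi
  mid=-2.62981 |R|=1.20311 →lo
  mid=-2.46916 |R|=0.92977 →hi
  mid=-2.54949 |R|=1.06144 →lo
  mid=-2.50933 |R|=0.99439 →hi
  mid=-2.52941 |R|=1.02761 →lo
  mid=-2.51937 |R|=1.01092 →lo
  ...
  [-2.51278,-2.51262] ⇒ x*=-2.5127
Stable set (-2.5127, 0).

z∈(-2.5127,0).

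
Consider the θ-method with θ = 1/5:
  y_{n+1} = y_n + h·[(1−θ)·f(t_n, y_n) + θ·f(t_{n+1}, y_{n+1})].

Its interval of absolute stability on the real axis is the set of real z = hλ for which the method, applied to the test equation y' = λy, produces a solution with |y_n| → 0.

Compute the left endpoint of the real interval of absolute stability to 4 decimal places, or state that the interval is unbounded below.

On y'=λy, z=hλ:
  y_{n+1} = y_n + z·[4/5·y_n + 1/5·y_{n+1}] ⇒ (1 − 1/5z)y_{n+1} = (1 + 4/5z)y_n
  ⇒ R(z) = (1 + 4/5z)/(1 − 1/5z).

Solve |R(x)|<1 on ℝ⁻.
x=-0.59: |R|=0.4723
R=−1: 1+4/5x = −1+1/5x ⇒ -3/5x=2 ⇒ x=2/(-3/5)=-3.3333
Confirm numerically:
  x=-1.992: |R|=0.42449 <1
  x=-1.596: |R|=0.20982 <1
  x=-1.571: |R|=0.19540 <1
  x=-3.695: |R|=1.12478 >1
  x=-3.654: |R|=1.11116 >1
So |R|<1 on (-3.3333, 0).

z* = -3.3333.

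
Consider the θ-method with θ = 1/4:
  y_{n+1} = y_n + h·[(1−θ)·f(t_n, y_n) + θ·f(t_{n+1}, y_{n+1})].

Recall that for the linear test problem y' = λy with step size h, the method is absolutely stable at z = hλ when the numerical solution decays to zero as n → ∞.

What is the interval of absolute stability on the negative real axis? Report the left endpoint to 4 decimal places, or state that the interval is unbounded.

z∈(-4.0000,0).

Set f=λy, z=hλ:
  y_{n+1} = y_n + z·[3/4·y_n + 1/4·y_{n+1}] ⇒ (1 − 1/4z)y_{n+1} = (1 + 3/4z)y_n
  ⇒ R(z) = (1 + 3/4z)/(1 − 1/4z).

Solve |R(x)|<1 on ℝ⁻.
x=-0.85: |R|=0.2990
R=−1: 1+3/4x = −1+1/4x ⇒ -1/2x=2 ⇒ x=2/(-1/2)=-4.0000
Confirm numerically:
  x=-3.484: |R|=0.86211 <1
  x=-2.647: |R|=0.59290 <1
  x=-1.603: |R|=0.14439 <1
  x=-4.498: |R|=1.11720 >1
  x=-4.342: |R|=1.08199 >1
  x=-4.137: |R|=1.03367 >1
Stable set (-4.0000, 0).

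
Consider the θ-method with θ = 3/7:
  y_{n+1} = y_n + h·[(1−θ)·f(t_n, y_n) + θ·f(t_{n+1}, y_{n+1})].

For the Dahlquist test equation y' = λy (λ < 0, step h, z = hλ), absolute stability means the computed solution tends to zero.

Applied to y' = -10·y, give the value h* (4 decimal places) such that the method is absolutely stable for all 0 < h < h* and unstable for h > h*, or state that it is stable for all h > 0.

On y'=λy, z=hλ:
  y_{n+1} = y_n + z·[4/7·y_n + 3/7·y_{n+1}] ⇒ (1 − 3/7z)y_{n+1} = (1 + 4/7z)y_n
  so R(z) = (1 + 4/7z)/(1 − 3/7z).

Boundary: |R(x)|=1, x<0.
x=-1.32: |R|=0.1569
R=−1: 1+4/7x = −1+3/7x ⇒ -1/7x=2 ⇒ x=2/(-1/7)=-14.0000
Confirm numerically:
  x=-13.250: |R|=0.98396 <1
  x=-11.816: |R|=0.94855 <1
  x=-11.286: |R|=0.93357 <1
  x=-14.390: |R|=1.00777 >1
  x=-14.124: |R|=1.00251 >1
Interval (-14.0000, 0).

(-14.0000,0); λ=-10 ⇒ h* = (14)/10 = 1.4000.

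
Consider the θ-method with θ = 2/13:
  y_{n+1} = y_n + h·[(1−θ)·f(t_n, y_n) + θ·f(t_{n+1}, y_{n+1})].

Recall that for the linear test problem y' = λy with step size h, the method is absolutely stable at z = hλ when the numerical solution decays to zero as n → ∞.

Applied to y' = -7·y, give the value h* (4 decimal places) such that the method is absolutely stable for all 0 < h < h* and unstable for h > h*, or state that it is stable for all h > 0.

(-2.8889,0); λ=-7 ⇒ h* = (26/9)/7 = 0.4127.

On y'=λy, z=hλ:
  y_{n+1} = y_n + z·[11/13·y_n + 2/13·y_{n+1}] ⇒ (1 − 2/13z)y_{n+1} = (1 + 11/13z)y_n
  R(z) = (1 + 11/13z)/(1 − 2/13z).

Find x<0 with |R(x)|<1.
x=-0.88: |R|=0.2249
R=−1: 1+11/13x = −1+2/13x ⇒ -9/13x=2 ⇒ x=2/(-9/13)=-2.8889
Confirm numerically:
  x=-2.712: |R|=0.91359 <1
  x=-1.945: |R|=0.49704 <1
  x=-1.452: |R|=0.18687 <1
  x=-3.380: |R|=1.22368 >1
  x=-3.169: |R|=1.13037 >1
So |R|<1 on (-2.8889, 0).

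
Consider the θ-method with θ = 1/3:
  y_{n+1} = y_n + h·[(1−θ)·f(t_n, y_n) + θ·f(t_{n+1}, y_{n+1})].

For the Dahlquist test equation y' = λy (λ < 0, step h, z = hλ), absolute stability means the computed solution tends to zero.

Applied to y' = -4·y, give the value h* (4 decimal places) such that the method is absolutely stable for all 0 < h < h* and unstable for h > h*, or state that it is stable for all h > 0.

(-6.0000,0); λ=-4 ⇒ h* = (6)/4 = 1.5000.

Test eqn y'=λy, z=hλ:
  y_{n+1} = y_n + z·[2/3·y_n + 1/3·y_{n+1}] ⇒ (1 − 1/3z)y_{n+1} = (1 + 2/3z)y_n
  so R(z) = (1 + 2/3z)/(1 − 1/3z).

Solve |R(x)|<1 on ℝ⁻.
x=-0.36: |R|=0.6786
R=−1: 1+2/3x = −1+1/3x ⇒ -1/3x=2 ⇒ x=2/(-1/3)=-6.0000
Confirm numerically:
  x=-5.834: |R|=0.98121 <1
  x=-4.609: |R|=0.81719 <1
  x=-3.751: |R|=0.66686 <1
  x=-2.687: |R|=0.41744 <1
  x=-6.452: |R|=1.04782 >1
  x=-6.445: |R|=1.04711 >1
  x=-6.057: |R|=1.00629 >1
Interval (-6.0000, 0).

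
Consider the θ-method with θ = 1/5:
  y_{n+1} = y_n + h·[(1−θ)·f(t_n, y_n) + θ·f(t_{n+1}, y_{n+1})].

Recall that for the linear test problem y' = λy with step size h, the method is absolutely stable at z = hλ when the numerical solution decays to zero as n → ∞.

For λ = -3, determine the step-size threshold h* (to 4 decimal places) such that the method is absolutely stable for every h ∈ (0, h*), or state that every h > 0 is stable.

(-3.3333,0); λ=-3 ⇒ h* = (10/3)/3 = 1.1111.

With y'=λy (z=hλ):
  y_{n+1} = y_n + z·[4/5·y_n + 1/5·y_{n+1}] ⇒ (1 − 1/5z)y_{n+1} = (1 + 4/5z)y_n
  ⇒ R(z) = (1 + 4/5z)/(1 − 1/5z).

Need |R(x)|<1, x<0.
x=-0.62: |R|=0.4484
R=−1: 1+4/5x = −1+1/5x ⇒ -3/5x=2 ⇒ x=2/(-3/5)=-3.3333
Confirm numerically:
  x=-3.084: |R|=0.90747 <1
  x=-2.490: |R|=0.66222 <1
  x=-2.359: |R|=0.60280 <1
  x=-3.550: |R|=1.07602 >1
  x=-3.503: |R|=1.05986 >1
Interval (-3.3333, 0).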